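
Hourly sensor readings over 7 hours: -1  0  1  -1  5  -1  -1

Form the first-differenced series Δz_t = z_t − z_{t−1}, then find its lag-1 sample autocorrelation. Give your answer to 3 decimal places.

First differences Δz: 1, 1, -2, 6, -6, 0
Mean of differences = 0.0000
Numerator Σ(Δz_t−Δz̄)(Δz_{t+1}−Δz̄) = -49.0000
Denominator Σ(Δz_t−Δz̄)² = 78.0000
r_1(Δz) = -49.0000 / 78.0000 = -0.628

-0.628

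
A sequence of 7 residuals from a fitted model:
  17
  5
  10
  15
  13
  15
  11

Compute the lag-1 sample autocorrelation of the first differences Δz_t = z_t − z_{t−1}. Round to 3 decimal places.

First differences Δz: -12, 5, 5, -2, 2, -4
Mean of differences = -1.0000
Numerator Σ(Δz_t−Δz̄)(Δz_{t+1}−Δz̄) = -48.0000
Denominator Σ(Δz_t−Δz̄)² = 212.0000
r_1(Δz) = -48.0000 / 212.0000 = -0.226

-0.226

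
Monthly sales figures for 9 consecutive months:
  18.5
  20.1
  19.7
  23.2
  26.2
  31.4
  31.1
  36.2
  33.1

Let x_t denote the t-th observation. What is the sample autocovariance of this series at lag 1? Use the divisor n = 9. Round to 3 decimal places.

27.509

Mean x̄ = (18.5 + 20.1 + 19.7 + 23.2 + 26.2 + 31.4 + 31.1 + 36.2 + 33.1)/9 = 26.6111
Σ_{t=1}^{8}(x_t−x̄)(x_{t+1}−x̄) = 247.5810
γ_1 = 247.5810 / 9 = 27.509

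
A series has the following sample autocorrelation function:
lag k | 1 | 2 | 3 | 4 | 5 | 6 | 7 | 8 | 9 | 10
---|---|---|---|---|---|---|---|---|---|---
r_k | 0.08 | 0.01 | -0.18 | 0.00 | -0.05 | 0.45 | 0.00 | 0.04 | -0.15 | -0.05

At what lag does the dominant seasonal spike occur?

The largest autocorrelation is r_6 = 0.45; the remaining lags stay at or below 0.08.
The dominant spike at lag 6 indicates a seasonal period of 6.

6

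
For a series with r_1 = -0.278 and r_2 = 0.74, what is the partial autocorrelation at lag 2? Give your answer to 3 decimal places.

0.718

φ_{22} = (r_2 − r_1²) / (1 − r_1²)
r_1² = (-0.278)² = 0.077284
Numerator = 0.74 − 0.0773 = 0.6627; denominator = 1 − 0.0773 = 0.9227
φ_{22} = 0.6627 / 0.9227 = 0.718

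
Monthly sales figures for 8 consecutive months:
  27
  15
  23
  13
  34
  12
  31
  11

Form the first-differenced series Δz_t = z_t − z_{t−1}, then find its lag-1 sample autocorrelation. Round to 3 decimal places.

First differences Δz: -12, 8, -10, 21, -22, 19, -20
Mean of differences = -2.2857
Numerator Σ(Δz_t−Δz̄)(Δz_{t+1}−Δz̄) = -1614.6531
Denominator Σ(Δz_t−Δz̄)² = 1957.4286
r_1(Δz) = -1614.6531 / 1957.4286 = -0.825

-0.825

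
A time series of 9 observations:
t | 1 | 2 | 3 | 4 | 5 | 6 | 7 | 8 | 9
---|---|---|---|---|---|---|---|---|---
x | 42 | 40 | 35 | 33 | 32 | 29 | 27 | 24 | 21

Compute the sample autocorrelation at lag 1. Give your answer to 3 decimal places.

Mean x̄ = (42 + 40 + 35 + 33 + 32 + 29 + 27 + 24 + 21)/9 = 31.4444
Numerator Σ_{t=1}^{8}(x_t−x̄)(x_{t+1}−x̄) = 247.4691
Denominator Σ(x_t−x̄)² = 390.2222
r_1 = 247.4691 / 390.2222 = 0.634

0.634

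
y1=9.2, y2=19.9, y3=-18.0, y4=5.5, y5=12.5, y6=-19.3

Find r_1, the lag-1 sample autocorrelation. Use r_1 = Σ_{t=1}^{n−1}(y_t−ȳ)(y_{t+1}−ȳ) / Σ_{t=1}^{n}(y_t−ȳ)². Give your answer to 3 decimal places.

-0.358

Mean ȳ = (9.2 + 19.9 − 18.0 + 5.5 + 12.5 − 19.3)/6 = 1.6333
Deviations from mean: 7.5667, 18.2667, -19.6333, 3.8667, 10.8667, -20.9333
Σ(y_t−ȳ)(y_{t+1}−ȳ) = (138.2178) + (-358.6356) + (-75.9156) + (42.0178) + (-227.4756) = -481.7911
Denominator Σ(y_t−ȳ)² = 1347.6333
r_1 = -481.7911 / 1347.6333 = -0.358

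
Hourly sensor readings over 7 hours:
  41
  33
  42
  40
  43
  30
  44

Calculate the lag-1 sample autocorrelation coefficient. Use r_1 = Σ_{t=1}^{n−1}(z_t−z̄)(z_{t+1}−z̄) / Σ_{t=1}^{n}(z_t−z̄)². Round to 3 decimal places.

-0.605

Mean z̄ = (41 + 33 + 42 + 40 + 43 + 30 + 44)/7 = 39.0000
Deviations from mean: 2.0000, -6.0000, 3.0000, 1.0000, 4.0000, -9.0000, 5.0000
Numerator Σ_{t=1}^{6}(z_t−z̄)(z_{t+1}−z̄) = -104.0000
Denominator Σ(z_t−z̄)² = 172.0000
r_1 = -104.0000 / 172.0000 = -0.605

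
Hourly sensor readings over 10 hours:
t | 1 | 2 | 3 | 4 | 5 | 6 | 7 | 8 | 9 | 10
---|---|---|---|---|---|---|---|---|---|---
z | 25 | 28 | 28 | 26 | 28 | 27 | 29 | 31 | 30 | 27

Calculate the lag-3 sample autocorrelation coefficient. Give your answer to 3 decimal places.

0.027

Mean z̄ = (25 + 28 + 28 + 26 + 28 + 27 + 29 + 31 + 30 + 27)/10 = 27.9000
Numerator Σ_{t=1}^{7}(z_t−z̄)(z_{t+3}−z̄) = 0.7700
Denominator Σ(z_t−z̄)² = 28.9000
r_3 = 0.7700 / 28.9000 = 0.027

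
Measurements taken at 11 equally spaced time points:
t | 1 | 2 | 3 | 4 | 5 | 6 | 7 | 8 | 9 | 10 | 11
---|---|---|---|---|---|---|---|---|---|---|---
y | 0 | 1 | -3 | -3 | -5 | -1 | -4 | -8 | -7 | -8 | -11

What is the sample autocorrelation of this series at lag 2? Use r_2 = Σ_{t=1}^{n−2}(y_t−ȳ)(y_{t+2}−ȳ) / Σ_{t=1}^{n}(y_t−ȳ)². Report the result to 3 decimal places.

Mean ȳ = (0 + 1 − 3 − 3 − 5 − 1 − 4 − 8 − 7 − 8 − 11)/11 = -4.4545
Numerator Σ_{t=1}^{9}(y_t−ȳ)(y_{t+2}−ȳ) = 34.2231
Denominator Σ(y_t−ȳ)² = 140.7273
r_2 = 34.2231 / 140.7273 = 0.243

0.243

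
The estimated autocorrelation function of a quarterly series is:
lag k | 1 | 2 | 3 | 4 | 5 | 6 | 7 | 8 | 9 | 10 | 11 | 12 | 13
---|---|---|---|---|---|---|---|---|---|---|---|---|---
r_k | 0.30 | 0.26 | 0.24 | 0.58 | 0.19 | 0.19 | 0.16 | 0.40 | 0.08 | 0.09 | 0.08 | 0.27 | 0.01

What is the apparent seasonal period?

The largest autocorrelation is r_4 = 0.58, with a weaker echo at lag 8 (0.40); the remaining lags stay at or below 0.30. The elevated value at lag 1 (0.30), dropping to 0.26 at lag 2, reflects decaying short-term dependence rather than seasonality.
The dominant spike at lag 4 indicates a seasonal period of 4.

4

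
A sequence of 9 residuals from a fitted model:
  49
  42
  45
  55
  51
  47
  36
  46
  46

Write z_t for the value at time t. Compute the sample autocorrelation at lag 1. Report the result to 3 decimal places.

Mean z̄ = (49 + 42 + 45 + 55 + 51 + 47 + 36 + 46 + 46)/9 = 46.3333
Numerator Σ_{t=1}^{8}(z_t−z̄)(z_{t+1}−z̄) = 22.8889
Denominator Σ(z_t−z̄)² = 232.0000
r_1 = 22.8889 / 232.0000 = 0.099

0.099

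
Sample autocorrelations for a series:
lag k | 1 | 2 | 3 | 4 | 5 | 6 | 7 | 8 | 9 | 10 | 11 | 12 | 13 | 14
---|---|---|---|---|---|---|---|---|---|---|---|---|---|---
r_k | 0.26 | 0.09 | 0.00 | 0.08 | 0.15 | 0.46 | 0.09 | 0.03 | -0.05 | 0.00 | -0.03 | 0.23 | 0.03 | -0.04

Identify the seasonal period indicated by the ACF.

6

The largest autocorrelation is r_6 = 0.46; the remaining lags stay at or below 0.26. The elevated value at lag 1 (0.26), dropping to 0.09 at lag 2, reflects decaying short-term dependence rather than seasonality.
The dominant spike at lag 6 indicates a seasonal period of 6.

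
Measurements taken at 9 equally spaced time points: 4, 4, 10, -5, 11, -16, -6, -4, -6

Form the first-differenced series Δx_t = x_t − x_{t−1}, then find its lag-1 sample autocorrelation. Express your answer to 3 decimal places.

-0.766

First differences Δx: 0, 6, -15, 16, -27, 10, 2, -2
Mean of differences = -1.2500
Numerator Σ(Δx_t−Δx̄)(Δx_{t+1}−Δx̄) = -1027.5625
Denominator Σ(Δx_t−Δx̄)² = 1341.5000
r_1(Δx) = -1027.5625 / 1341.5000 = -0.766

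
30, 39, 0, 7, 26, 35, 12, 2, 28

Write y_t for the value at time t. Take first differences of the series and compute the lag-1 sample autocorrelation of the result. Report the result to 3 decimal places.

First differences Δy: 9, -39, 7, 19, 9, -23, -10, 26
Mean of differences = -0.2500
Numerator Σ(Δy_t−Δȳ)(Δy_{t+1}−Δȳ) = -566.3125
Denominator Σ(Δy_t−Δȳ)² = 3397.5000
r_1(Δy) = -566.3125 / 3397.5000 = -0.167

-0.167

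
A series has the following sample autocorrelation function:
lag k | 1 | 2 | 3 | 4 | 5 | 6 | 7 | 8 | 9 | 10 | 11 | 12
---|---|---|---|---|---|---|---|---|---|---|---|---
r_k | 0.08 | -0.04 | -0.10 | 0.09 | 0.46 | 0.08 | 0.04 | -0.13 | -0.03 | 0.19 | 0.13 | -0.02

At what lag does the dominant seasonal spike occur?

5

The largest autocorrelation is r_5 = 0.46, with a weaker echo at lag 10 (0.19); the remaining lags stay at or below 0.13.
The dominant spike at lag 5 indicates a seasonal period of 5.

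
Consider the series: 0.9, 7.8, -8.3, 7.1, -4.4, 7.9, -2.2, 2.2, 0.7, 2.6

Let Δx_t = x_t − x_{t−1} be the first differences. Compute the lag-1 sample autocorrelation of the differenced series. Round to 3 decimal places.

First differences Δx: 6.9, -16.1, 15.4, -11.5, 12.3, -10.1, 4.4, -1.5, 1.9
Mean of differences = 0.1889
Numerator Σ(Δx_t−Δx̄)(Δx_{t+1}−Δx̄) = -854.3946
Denominator Σ(Δx_t−Δx̄)² = 954.4289
r_1(Δx) = -854.3946 / 954.4289 = -0.895

-0.895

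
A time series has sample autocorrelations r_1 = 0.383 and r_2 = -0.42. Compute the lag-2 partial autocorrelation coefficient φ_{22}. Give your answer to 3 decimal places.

-0.664

φ_{22} = (r_2 − r_1²) / (1 − r_1²)
r_1² = (0.383)² = 0.146689
Numerator = -0.42 − 0.1467 = -0.5667; denominator = 1 − 0.1467 = 0.8533
φ_{22} = -0.5667 / 0.8533 = -0.664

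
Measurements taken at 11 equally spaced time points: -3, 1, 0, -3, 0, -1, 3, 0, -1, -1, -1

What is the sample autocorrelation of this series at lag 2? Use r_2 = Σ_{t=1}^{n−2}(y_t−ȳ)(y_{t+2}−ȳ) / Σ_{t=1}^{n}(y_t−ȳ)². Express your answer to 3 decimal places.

Mean ȳ = (-3 + 1 + 0 − 3 + 0 − 1 + 3 + 0 − 1 − 1 − 1)/11 = -0.5455
Numerator Σ_{t=1}^{9}(y_t−ȳ)(y_{t+2}−ȳ) = -3.6860
Denominator Σ(y_t−ȳ)² = 28.7273
r_2 = -3.6860 / 28.7273 = -0.128

-0.128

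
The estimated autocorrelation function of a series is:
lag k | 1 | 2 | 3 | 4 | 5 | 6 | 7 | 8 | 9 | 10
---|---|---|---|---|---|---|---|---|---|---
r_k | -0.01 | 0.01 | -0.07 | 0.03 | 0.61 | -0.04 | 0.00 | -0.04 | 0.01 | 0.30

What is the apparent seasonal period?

5

The largest autocorrelation is r_5 = 0.61, with a weaker echo at lag 10 (0.30); the remaining lags stay at or below 0.03.
The dominant spike at lag 5 indicates a seasonal period of 5.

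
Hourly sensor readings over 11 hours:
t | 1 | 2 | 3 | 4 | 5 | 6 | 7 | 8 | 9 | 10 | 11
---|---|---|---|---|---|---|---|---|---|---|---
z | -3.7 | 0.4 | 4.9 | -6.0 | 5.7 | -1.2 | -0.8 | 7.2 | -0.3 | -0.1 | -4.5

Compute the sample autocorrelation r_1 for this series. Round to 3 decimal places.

-0.432

Mean z̄ = (-3.7 + 0.4 + 4.9 − 6.0 + 5.7 − 1.2 − 0.8 + 7.2 − 0.3 − 0.1 − 4.5)/11 = 0.1455
Numerator Σ_{t=1}^{10}(z_t−z̄)(z_{t+1}−z̄) = -77.8866
Denominator Σ(z_t−z̄)² = 180.3873
r_1 = -77.8866 / 180.3873 = -0.432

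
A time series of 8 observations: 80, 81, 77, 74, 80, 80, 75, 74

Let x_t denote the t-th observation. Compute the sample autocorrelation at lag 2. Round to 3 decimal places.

-0.625

Mean x̄ = (80 + 81 + 77 + 74 + 80 + 80 + 75 + 74)/8 = 77.6250
Σ(x_t−x̄)(x_{t+2}−x̄) = (-1.4844) + (-12.2344) + (-1.4844) + (-8.6094) + (-6.2344) + (-8.6094) = -38.6563
Denominator Σ(x_t−x̄)² = 61.8750
r_2 = -38.6563 / 61.8750 = -0.625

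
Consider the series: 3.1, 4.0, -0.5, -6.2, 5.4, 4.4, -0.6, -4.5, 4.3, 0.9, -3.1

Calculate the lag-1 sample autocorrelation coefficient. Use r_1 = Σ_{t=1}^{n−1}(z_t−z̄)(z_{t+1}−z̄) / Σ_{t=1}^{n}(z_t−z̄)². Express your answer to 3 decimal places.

Mean z̄ = (3.1 + 4.0 − 0.5 − 6.2 + 5.4 + 4.4 − 0.6 − 4.5 + 4.3 + 0.9 − 3.1)/11 = 0.6545
Numerator Σ_{t=1}^{10}(z_t−z̄)(z_{t+1}−z̄) = -19.5712
Denominator Σ(z_t−z̄)² = 157.6273
r_1 = -19.5712 / 157.6273 = -0.124

-0.124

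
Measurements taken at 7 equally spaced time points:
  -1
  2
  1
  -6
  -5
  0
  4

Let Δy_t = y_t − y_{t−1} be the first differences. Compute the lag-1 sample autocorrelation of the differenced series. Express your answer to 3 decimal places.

First differences Δy: 3, -1, -7, 1, 5, 4
Mean of differences = 0.8333
Numerator Σ(Δy_t−Δȳ)(Δy_{t+1}−Δȳ) = 22.9722
Denominator Σ(Δy_t−Δȳ)² = 96.8333
r_1(Δy) = 22.9722 / 96.8333 = 0.237

0.237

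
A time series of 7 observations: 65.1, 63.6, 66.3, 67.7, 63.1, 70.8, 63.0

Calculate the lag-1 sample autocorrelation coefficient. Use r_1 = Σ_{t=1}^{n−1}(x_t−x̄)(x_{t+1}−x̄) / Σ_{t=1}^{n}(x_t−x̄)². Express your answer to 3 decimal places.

Mean x̄ = (65.1 + 63.6 + 66.3 + 67.7 + 63.1 + 70.8 + 63.0)/7 = 65.6571
Σ(x_t−x̄)(x_{t+1}−x̄) = (1.1461) + (-1.3224) + (1.3133) + (-5.2239) + (-13.1510) + (-13.6653) = -30.9033
Denominator Σ(x_t−x̄)² = 49.1771
r_1 = -30.9033 / 49.1771 = -0.628

-0.628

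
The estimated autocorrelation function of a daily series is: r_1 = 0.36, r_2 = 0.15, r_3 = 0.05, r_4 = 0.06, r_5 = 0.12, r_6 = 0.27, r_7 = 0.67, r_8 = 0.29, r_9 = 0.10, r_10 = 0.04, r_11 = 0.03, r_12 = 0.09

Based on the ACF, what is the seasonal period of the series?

The largest autocorrelation is r_7 = 0.67; the remaining lags stay at or below 0.36. The elevated value at lag 1 (0.36), dropping to 0.15 at lag 2, reflects decaying short-term dependence rather than seasonality.
The dominant spike at lag 7 indicates a seasonal period of 7.

7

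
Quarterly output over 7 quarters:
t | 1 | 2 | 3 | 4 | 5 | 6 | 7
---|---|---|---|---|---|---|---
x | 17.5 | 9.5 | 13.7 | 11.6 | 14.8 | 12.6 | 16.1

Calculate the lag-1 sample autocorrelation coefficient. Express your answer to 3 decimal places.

-0.497

Mean x̄ = (17.5 + 9.5 + 13.7 + 11.6 + 14.8 + 12.6 + 16.1)/7 = 13.6857
Deviations from mean: 3.8143, -4.1857, 0.0143, -2.0857, 1.1143, -1.0857, 2.4143
Numerator Σ_{t=1}^{6}(x_t−x̄)(x_{t+1}−x̄) = -22.2102
Denominator Σ(x_t−x̄)² = 44.6686
r_1 = -22.2102 / 44.6686 = -0.497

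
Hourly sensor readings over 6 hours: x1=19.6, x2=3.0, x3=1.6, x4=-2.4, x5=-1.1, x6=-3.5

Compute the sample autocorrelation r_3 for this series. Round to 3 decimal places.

Mean x̄ = (19.6 + 3.0 + 1.6 − 2.4 − 1.1 − 3.5)/6 = 2.8667
Deviations from mean: 16.7333, 0.1333, -1.2667, -5.2667, -3.9667, -6.3667
Σ(x_t−x̄)(x_{t+3}−x̄) = (-88.1289) + (-0.5289) + (8.0644) = -80.5933
Denominator Σ(x_t−x̄)² = 365.6333
r_3 = -80.5933 / 365.6333 = -0.220

-0.220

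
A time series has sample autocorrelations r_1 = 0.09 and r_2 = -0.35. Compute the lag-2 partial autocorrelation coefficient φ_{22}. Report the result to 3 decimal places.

φ_{22} = (r_2 − r_1²) / (1 − r_1²)
r_1² = (0.09)² = 0.0081
Numerator = -0.35 − 0.0081 = -0.3581; denominator = 1 − 0.0081 = 0.9919
φ_{22} = -0.3581 / 0.9919 = -0.361

-0.361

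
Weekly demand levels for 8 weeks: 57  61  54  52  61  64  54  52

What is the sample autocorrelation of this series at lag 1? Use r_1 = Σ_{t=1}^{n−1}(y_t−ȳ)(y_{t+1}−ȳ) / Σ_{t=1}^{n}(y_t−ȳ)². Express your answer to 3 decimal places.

0.037

Mean ȳ = (57 + 61 + 54 + 52 + 61 + 64 + 54 + 52)/8 = 56.8750
Σ(y_t−ȳ)(y_{t+1}−ȳ) = (0.5156) + (-11.8594) + (14.0156) + (-20.1094) + (29.3906) + (-20.4844) + (14.0156) = 5.4844
Denominator Σ(y_t−ȳ)² = 148.8750
r_1 = 5.4844 / 148.8750 = 0.037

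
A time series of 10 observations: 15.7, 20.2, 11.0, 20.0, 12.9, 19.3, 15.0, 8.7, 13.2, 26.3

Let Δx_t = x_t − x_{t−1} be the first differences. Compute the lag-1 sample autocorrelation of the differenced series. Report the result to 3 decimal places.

-0.382

First differences Δx: 4.5, -9.2, 9.0, -7.1, 6.4, -4.3, -6.3, 4.5, 13.1
Mean of differences = 1.1778
Numerator Σ(Δx_t−Δx̄)(Δx_{t+1}−Δx̄) = -196.5127
Denominator Σ(Δx_t−Δx̄)² = 514.8156
r_1(Δx) = -196.5127 / 514.8156 = -0.382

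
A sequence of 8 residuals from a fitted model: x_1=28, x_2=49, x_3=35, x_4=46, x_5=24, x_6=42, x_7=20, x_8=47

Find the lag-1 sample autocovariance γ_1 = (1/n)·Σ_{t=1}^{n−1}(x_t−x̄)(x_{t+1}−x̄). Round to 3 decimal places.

Mean x̄ = (28 + 49 + 35 + 46 + 24 + 42 + 20 + 47)/8 = 36.3750
Σ_{t=1}^{7}(x_t−x̄)(x_{t+1}−x̄) = -591.1406
γ_1 = -591.1406 / 8 = -73.893

-73.893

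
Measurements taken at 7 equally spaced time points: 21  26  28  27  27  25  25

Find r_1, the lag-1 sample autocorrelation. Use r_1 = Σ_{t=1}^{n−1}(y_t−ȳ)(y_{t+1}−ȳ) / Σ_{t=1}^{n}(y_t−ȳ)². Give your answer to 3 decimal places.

Mean ȳ = (21 + 26 + 28 + 27 + 27 + 25 + 25)/7 = 25.5714
Σ(y_t−ȳ)(y_{t+1}−ȳ) = (-1.9592) + (1.0408) + (3.4694) + (2.0408) + (-0.8163) + (0.3265) = 4.1020
Denominator Σ(y_t−ȳ)² = 31.7143
r_1 = 4.1020 / 31.7143 = 0.129

0.129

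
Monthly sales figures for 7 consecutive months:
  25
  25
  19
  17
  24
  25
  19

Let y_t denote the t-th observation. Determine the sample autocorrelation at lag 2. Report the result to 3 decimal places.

Mean ȳ = (25 + 25 + 19 + 17 + 24 + 25 + 19)/7 = 22.0000
Deviations from mean: 3.0000, 3.0000, -3.0000, -5.0000, 2.0000, 3.0000, -3.0000
Numerator Σ_{t=1}^{5}(y_t−ȳ)(y_{t+2}−ȳ) = -51.0000
Denominator Σ(y_t−ȳ)² = 74.0000
r_2 = -51.0000 / 74.0000 = -0.689

-0.689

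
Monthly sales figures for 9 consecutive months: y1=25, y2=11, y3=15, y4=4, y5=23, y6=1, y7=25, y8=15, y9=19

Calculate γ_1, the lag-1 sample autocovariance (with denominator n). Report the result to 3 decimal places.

-41.827

Mean ȳ = (25 + 11 + 15 + 4 + 23 + 1 + 25 + 15 + 19)/9 = 15.3333
Σ_{t=1}^{8}(y_t−ȳ)(y_{t+1}−ȳ) = -376.4444
γ_1 = -376.4444 / 9 = -41.827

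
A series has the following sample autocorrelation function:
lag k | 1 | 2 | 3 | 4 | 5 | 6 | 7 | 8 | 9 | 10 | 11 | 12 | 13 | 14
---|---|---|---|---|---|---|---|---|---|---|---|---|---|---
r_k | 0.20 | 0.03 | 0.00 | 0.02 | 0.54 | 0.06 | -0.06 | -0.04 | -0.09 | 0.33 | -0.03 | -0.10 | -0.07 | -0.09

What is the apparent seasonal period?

5

The largest autocorrelation is r_5 = 0.54, with a weaker echo at lag 10 (0.33); the remaining lags stay at or below 0.20. The elevated value at lag 1 (0.20), dropping to 0.03 at lag 2, reflects decaying short-term dependence rather than seasonality.
The dominant spike at lag 5 indicates a seasonal period of 5.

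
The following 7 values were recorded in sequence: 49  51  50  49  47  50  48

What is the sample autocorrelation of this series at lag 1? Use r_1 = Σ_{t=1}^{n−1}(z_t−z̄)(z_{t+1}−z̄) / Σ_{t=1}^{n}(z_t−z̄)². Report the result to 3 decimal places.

-0.120

Mean z̄ = (49 + 51 + 50 + 49 + 47 + 50 + 48)/7 = 49.1429
Σ(z_t−z̄)(z_{t+1}−z̄) = (-0.2653) + (1.5918) + (-0.1224) + (0.3061) + (-1.8367) + (-0.9796) = -1.3061
Denominator Σ(z_t−z̄)² = 10.8571
r_1 = -1.3061 / 10.8571 = -0.120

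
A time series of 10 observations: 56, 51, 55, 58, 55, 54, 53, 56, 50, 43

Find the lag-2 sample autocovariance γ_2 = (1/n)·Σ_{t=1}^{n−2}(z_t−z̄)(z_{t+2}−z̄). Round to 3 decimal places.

-2.332

Mean z̄ = (56 + 51 + 55 + 58 + 55 + 54 + 53 + 56 + 50 + 43)/10 = 53.1000
Σ_{t=1}^{8}(z_t−z̄)(z_{t+2}−z̄) = -23.3200
γ_2 = -23.3200 / 10 = -2.332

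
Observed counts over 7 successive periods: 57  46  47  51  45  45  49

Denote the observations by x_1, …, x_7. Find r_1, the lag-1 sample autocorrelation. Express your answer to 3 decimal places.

-0.169

Mean x̄ = (57 + 46 + 47 + 51 + 45 + 45 + 49)/7 = 48.5714
Deviations from mean: 8.4286, -2.5714, -1.5714, 2.4286, -3.5714, -3.5714, 0.4286
Numerator Σ_{t=1}^{6}(x_t−x̄)(x_{t+1}−x̄) = -18.8980
Denominator Σ(x_t−x̄)² = 111.7143
r_1 = -18.8980 / 111.7143 = -0.169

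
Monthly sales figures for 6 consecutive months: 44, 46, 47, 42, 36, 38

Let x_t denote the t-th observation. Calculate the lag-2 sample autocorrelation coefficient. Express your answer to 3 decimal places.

-0.216

Mean x̄ = (44 + 46 + 47 + 42 + 36 + 38)/6 = 42.1667
Σ(x_t−x̄)(x_{t+2}−x̄) = (8.8611) + (-0.6389) + (-29.8056) + (0.6944) = -20.8889
Denominator Σ(x_t−x̄)² = 96.8333
r_2 = -20.8889 / 96.8333 = -0.216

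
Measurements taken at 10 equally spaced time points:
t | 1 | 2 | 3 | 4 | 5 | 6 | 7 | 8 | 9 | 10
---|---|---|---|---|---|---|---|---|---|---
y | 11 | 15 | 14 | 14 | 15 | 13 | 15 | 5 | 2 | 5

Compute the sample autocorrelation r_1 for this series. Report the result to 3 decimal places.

0.599

Mean ȳ = (11 + 15 + 14 + 14 + 15 + 13 + 15 + 5 + 2 + 5)/10 = 10.9000
Numerator Σ_{t=1}^{9}(y_t−ȳ)(y_{t+1}−ȳ) = 133.4900
Denominator Σ(y_t−ȳ)² = 222.9000
r_1 = 133.4900 / 222.9000 = 0.599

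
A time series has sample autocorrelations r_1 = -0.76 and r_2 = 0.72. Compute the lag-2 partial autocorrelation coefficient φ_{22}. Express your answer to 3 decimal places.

φ_{22} = (r_2 − r_1²) / (1 − r_1²)
r_1² = (-0.76)² = 0.5776
Numerator = 0.72 − 0.5776 = 0.1424; denominator = 1 − 0.5776 = 0.4224
φ_{22} = 0.1424 / 0.4224 = 0.337

0.337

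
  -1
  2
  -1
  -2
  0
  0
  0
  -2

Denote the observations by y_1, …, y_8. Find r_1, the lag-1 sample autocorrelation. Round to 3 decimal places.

-0.229

Mean ȳ = (-1 + 2 − 1 − 2 + 0 + 0 + 0 − 2)/8 = -0.5000
Deviations from mean: -0.5000, 2.5000, -0.5000, -1.5000, 0.5000, 0.5000, 0.5000, -1.5000
Σ(y_t−ȳ)(y_{t+1}−ȳ) = (-1.2500) + (-1.2500) + (0.7500) + (-0.7500) + (0.2500) + (0.2500) + (-0.7500) = -2.7500
Denominator Σ(y_t−ȳ)² = 12.0000
r_1 = -2.7500 / 12.0000 = -0.229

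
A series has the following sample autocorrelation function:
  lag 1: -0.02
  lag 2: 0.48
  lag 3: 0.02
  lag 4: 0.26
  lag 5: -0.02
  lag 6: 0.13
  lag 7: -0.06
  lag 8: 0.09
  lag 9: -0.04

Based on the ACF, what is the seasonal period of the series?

The largest autocorrelation is r_2 = 0.48, with a weaker echo at lag 4 (0.26); the remaining lags stay at or below 0.13.
The dominant spike at lag 2 indicates a seasonal period of 2.

2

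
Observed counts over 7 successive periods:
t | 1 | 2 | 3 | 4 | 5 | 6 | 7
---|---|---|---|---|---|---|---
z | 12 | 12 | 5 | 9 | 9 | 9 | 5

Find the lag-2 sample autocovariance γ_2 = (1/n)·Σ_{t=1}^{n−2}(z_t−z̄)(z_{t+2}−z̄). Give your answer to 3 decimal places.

-1.901

Mean z̄ = (12 + 12 + 5 + 9 + 9 + 9 + 5)/7 = 8.7143
Σ_{t=1}^{5}(z_t−z̄)(z_{t+2}−z̄) = -13.3061
γ_2 = -13.3061 / 7 = -1.901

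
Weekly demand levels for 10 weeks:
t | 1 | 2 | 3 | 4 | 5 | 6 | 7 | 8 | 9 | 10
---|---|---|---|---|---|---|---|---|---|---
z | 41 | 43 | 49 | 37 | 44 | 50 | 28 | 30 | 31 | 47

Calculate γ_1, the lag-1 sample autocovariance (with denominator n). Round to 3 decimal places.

5.800

Mean z̄ = (41 + 43 + 49 + 37 + 44 + 50 + 28 + 30 + 31 + 47)/10 = 40.0000
Σ_{t=1}^{9}(z_t−z̄)(z_{t+1}−z̄) = 58.0000
γ_1 = 58.0000 / 10 = 5.800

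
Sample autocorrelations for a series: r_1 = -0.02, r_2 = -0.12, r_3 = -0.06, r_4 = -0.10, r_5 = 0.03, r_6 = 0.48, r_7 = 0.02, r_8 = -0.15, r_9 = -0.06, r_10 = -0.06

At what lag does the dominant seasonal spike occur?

The largest autocorrelation is r_6 = 0.48; the remaining lags stay at or below 0.03.
The dominant spike at lag 6 indicates a seasonal period of 6.

6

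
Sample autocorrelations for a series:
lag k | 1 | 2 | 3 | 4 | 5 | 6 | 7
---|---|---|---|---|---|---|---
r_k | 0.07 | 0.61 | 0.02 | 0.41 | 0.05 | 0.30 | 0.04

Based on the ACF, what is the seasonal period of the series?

The largest autocorrelation is r_2 = 0.61, with weaker echoes at lags 4 (0.41) and 6 (0.30); the remaining lags stay at or below 0.07.
The dominant spike at lag 2 indicates a seasonal period of 2.

2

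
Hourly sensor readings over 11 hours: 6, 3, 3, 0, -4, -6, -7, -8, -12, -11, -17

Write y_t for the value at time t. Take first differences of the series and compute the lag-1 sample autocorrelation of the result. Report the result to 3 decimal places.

-0.511

First differences Δy: -3, 0, -3, -4, -2, -1, -1, -4, 1, -6
Mean of differences = -2.3000
Numerator Σ(Δy_t−Δȳ)(Δy_{t+1}−Δȳ) = -20.4900
Denominator Σ(Δy_t−Δȳ)² = 40.1000
r_1(Δy) = -20.4900 / 40.1000 = -0.511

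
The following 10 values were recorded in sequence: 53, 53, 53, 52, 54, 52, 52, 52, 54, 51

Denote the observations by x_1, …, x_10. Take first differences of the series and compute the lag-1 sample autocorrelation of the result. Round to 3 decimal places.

First differences Δx: 0, 0, -1, 2, -2, 0, 0, 2, -3
Mean of differences = -0.2222
Numerator Σ(Δx_t−Δx̄)(Δx_{t+1}−Δx̄) = -11.8272
Denominator Σ(Δx_t−Δx̄)² = 21.5556
r_1(Δx) = -11.8272 / 21.5556 = -0.549

-0.549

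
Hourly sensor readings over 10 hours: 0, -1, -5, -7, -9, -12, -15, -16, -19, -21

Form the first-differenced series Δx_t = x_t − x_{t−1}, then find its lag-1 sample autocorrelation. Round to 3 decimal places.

-0.556

First differences Δx: -1, -4, -2, -2, -3, -3, -1, -3, -2
Mean of differences = -2.3333
Numerator Σ(Δx_t−Δx̄)(Δx_{t+1}−Δx̄) = -4.4444
Denominator Σ(Δx_t−Δx̄)² = 8.0000
r_1(Δx) = -4.4444 / 8.0000 = -0.556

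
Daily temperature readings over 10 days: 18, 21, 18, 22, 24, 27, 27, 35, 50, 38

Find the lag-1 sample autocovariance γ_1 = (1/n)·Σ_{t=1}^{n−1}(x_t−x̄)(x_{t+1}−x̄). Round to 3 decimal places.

Mean x̄ = (18 + 21 + 18 + 22 + 24 + 27 + 27 + 35 + 50 + 38)/10 = 28.0000
Σ_{t=1}^{9}(x_t−x̄)(x_{t+1}−x̄) = 596.0000
γ_1 = 596.0000 / 10 = 59.600

59.600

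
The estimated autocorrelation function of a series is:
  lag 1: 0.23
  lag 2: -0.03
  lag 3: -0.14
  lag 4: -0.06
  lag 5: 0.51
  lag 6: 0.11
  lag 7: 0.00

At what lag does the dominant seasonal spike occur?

The largest autocorrelation is r_5 = 0.51; the remaining lags stay at or below 0.23.
The dominant spike at lag 5 indicates a seasonal period of 5.

5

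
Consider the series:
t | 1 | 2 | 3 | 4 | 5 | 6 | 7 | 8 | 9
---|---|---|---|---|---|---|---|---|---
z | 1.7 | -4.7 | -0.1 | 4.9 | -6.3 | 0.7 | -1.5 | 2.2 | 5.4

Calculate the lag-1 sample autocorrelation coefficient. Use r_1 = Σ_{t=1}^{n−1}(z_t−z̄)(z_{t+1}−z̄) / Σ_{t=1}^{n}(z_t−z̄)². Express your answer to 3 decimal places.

Mean z̄ = (1.7 − 4.7 − 0.1 + 4.9 − 6.3 + 0.7 − 1.5 + 2.2 + 5.4)/9 = 0.2556
Numerator Σ_{t=1}^{8}(z_t−z̄)(z_{t+1}−z̄) = -34.5986
Denominator Σ(z_t−z̄)² = 124.8422
r_1 = -34.5986 / 124.8422 = -0.277

-0.277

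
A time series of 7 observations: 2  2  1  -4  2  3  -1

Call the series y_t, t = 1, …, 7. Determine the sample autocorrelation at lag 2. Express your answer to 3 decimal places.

-0.517

Mean ȳ = (2 + 2 + 1 − 4 + 2 + 3 − 1)/7 = 0.7143
Σ(y_t−ȳ)(y_{t+2}−ȳ) = (0.3673) + (-6.0612) + (0.3673) + (-10.7755) + (-2.2041) = -18.3061
Denominator Σ(y_t−ȳ)² = 35.4286
r_2 = -18.3061 / 35.4286 = -0.517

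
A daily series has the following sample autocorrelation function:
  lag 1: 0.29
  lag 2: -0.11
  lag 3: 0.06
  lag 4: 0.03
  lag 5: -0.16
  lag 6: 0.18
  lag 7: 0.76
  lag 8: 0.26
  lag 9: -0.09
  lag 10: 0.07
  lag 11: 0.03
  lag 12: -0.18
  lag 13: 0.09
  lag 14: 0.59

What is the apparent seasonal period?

The largest autocorrelation is r_7 = 0.76, with a weaker echo at lag 14 (0.59); the remaining lags stay at or below 0.29.
The dominant spike at lag 7 indicates a seasonal period of 7.

7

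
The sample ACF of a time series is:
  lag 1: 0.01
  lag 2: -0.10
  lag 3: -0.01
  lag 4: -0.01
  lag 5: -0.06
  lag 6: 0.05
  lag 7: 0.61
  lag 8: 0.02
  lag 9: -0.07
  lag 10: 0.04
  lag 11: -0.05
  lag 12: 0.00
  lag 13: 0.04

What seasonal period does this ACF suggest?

7

The largest autocorrelation is r_7 = 0.61; the remaining lags stay at or below 0.05.
The dominant spike at lag 7 indicates a seasonal period of 7.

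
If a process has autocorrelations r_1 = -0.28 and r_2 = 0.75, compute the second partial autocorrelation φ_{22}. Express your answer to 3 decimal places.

0.729

φ_{22} = (r_2 − r_1²) / (1 − r_1²)
r_1² = (-0.28)² = 0.0784
Numerator = 0.75 − 0.0784 = 0.6716; denominator = 1 − 0.0784 = 0.9216
φ_{22} = 0.6716 / 0.9216 = 0.729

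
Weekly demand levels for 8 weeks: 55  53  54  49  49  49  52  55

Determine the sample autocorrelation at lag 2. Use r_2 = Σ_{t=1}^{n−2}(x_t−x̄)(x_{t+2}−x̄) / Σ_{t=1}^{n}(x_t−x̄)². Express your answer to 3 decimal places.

-0.060

Mean x̄ = (55 + 53 + 54 + 49 + 49 + 49 + 52 + 55)/8 = 52.0000
Deviations from mean: 3.0000, 1.0000, 2.0000, -3.0000, -3.0000, -3.0000, 0.0000, 3.0000
Σ(x_t−x̄)(x_{t+2}−x̄) = (6.0000) + (-3.0000) + (-6.0000) + (9.0000) + (0.0000) + (-9.0000) = -3.0000
Denominator Σ(x_t−x̄)² = 50.0000
r_2 = -3.0000 / 50.0000 = -0.060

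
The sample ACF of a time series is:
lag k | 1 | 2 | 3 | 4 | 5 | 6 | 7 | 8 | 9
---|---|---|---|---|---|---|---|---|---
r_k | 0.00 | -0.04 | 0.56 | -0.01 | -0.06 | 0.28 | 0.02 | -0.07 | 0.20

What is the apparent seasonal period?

3

The largest autocorrelation is r_3 = 0.56, with weaker echoes at lags 6 (0.28) and 9 (0.20); the remaining lags stay at or below 0.02.
The dominant spike at lag 3 indicates a seasonal period of 3.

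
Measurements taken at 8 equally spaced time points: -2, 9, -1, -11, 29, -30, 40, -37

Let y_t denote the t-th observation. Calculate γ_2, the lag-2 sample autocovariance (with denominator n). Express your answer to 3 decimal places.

308.605

Mean ȳ = (-2 + 9 − 1 − 11 + 29 − 30 + 40 − 37)/8 = -0.3750
Σ_{t=1}^{6}(y_t−ȳ)(y_{t+2}−ȳ) = 2468.8438
γ_2 = 2468.8438 / 8 = 308.605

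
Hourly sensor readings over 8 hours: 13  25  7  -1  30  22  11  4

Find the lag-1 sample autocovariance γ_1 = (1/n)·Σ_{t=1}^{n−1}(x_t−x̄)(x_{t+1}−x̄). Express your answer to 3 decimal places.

Mean x̄ = (13 + 25 + 7 − 1 + 30 + 22 + 11 + 4)/8 = 13.8750
Σ_{t=1}^{7}(x_t−x̄)(x_{t+1}−x̄) = -87.7656
γ_1 = -87.7656 / 8 = -10.971

-10.971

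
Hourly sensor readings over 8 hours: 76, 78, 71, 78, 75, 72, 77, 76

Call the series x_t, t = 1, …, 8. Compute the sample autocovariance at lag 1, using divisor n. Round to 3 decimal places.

Mean x̄ = (76 + 78 + 71 + 78 + 75 + 72 + 77 + 76)/8 = 75.3750
Deviations: 0.6250, 2.6250, -4.3750, 2.6250, -0.3750, -3.3750, 1.6250, 0.6250
Σ_{t=1}^{7}(x_t−x̄)(x_{t+1}−x̄) = -25.5156
γ_1 = -25.5156 / 8 = -3.189

-3.189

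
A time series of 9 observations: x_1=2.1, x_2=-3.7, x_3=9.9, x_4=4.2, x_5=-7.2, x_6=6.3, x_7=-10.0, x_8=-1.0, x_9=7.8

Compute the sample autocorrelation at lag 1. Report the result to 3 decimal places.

Mean x̄ = (2.1 − 3.7 + 9.9 + 4.2 − 7.2 + 6.3 − 10.0 − 1.0 + 7.8)/9 = 0.9333
Numerator Σ_{t=1}^{8}(x_t−x̄)(x_{t+1}−x̄) = -138.6911
Denominator Σ(x_t−x̄)² = 379.2800
r_1 = -138.6911 / 379.2800 = -0.366

-0.366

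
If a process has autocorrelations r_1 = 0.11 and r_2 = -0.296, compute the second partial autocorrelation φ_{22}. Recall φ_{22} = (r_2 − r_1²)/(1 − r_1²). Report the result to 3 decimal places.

φ_{22} = (r_2 − r_1²) / (1 − r_1²)
r_1² = (0.11)² = 0.0121
Numerator = -0.296 − 0.0121 = -0.3081; denominator = 1 − 0.0121 = 0.9879
φ_{22} = -0.3081 / 0.9879 = -0.312

-0.312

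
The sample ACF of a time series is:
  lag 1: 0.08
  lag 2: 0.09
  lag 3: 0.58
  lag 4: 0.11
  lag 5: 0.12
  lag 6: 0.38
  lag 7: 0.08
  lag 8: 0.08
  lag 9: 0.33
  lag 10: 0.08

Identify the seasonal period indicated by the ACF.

3

The largest autocorrelation is r_3 = 0.58, with weaker echoes at lags 6 (0.38) and 9 (0.33); the remaining lags stay at or below 0.12.
The dominant spike at lag 3 indicates a seasonal period of 3.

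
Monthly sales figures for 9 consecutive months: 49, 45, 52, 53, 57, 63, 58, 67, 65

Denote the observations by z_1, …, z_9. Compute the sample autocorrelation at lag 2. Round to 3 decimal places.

0.292

Mean z̄ = (49 + 45 + 52 + 53 + 57 + 63 + 58 + 67 + 65)/9 = 56.5556
Σ(z_t−z̄)(z_{t+2}−z̄) = (34.4198) + (41.0864) + (-2.0247) + (-22.9136) + (0.6420) + (67.3086) + (12.1975) = 130.7160
Denominator Σ(z_t−z̄)² = 448.2222
r_2 = 130.7160 / 448.2222 = 0.292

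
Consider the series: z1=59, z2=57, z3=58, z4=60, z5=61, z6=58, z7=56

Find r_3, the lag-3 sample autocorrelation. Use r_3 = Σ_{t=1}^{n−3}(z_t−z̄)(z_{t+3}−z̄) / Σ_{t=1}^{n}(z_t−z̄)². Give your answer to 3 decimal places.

-0.362

Mean z̄ = (59 + 57 + 58 + 60 + 61 + 58 + 56)/7 = 58.4286
Deviations from mean: 0.5714, -1.4286, -0.4286, 1.5714, 2.5714, -0.4286, -2.4286
Numerator Σ_{t=1}^{4}(z_t−z̄)(z_{t+3}−z̄) = -6.4082
Denominator Σ(z_t−z̄)² = 17.7143
r_3 = -6.4082 / 17.7143 = -0.362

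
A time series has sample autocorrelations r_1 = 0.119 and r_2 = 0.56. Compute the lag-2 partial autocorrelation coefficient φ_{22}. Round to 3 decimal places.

φ_{22} = (r_2 − r_1²) / (1 − r_1²)
r_1² = (0.119)² = 0.014161
Numerator = 0.56 − 0.0142 = 0.5458; denominator = 1 − 0.0142 = 0.9858
φ_{22} = 0.5458 / 0.9858 = 0.554

0.554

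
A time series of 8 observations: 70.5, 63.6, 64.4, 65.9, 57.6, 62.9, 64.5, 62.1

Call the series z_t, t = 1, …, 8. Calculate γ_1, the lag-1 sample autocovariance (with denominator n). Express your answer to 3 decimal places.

Mean z̄ = (70.5 + 63.6 + 64.4 + 65.9 + 57.6 + 62.9 + 64.5 + 62.1)/8 = 63.9375
Σ_{t=1}^{7}(z_t−z̄)(z_{t+1}−z̄) = -8.9427
γ_1 = -8.9427 / 8 = -1.118

-1.118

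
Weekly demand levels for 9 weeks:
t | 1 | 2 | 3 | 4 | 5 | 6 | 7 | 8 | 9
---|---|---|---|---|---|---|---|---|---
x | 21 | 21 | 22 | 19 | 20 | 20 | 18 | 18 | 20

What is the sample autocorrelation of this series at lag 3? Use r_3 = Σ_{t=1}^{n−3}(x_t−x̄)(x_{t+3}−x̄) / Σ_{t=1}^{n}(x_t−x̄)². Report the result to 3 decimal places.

0.057

Mean x̄ = (21 + 21 + 22 + 19 + 20 + 20 + 18 + 18 + 20)/9 = 19.8889
Σ(x_t−x̄)(x_{t+3}−x̄) = (-0.9877) + (0.1235) + (0.2346) + (1.6790) + (-0.2099) + (0.0123) = 0.8519
Denominator Σ(x_t−x̄)² = 14.8889
r_3 = 0.8519 / 14.8889 = 0.057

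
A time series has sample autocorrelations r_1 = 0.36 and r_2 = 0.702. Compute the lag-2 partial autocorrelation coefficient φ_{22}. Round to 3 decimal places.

0.658

φ_{22} = (r_2 − r_1²) / (1 − r_1²)
r_1² = (0.36)² = 0.1296
Numerator = 0.702 − 0.1296 = 0.5724; denominator = 1 − 0.1296 = 0.8704
φ_{22} = 0.5724 / 0.8704 = 0.658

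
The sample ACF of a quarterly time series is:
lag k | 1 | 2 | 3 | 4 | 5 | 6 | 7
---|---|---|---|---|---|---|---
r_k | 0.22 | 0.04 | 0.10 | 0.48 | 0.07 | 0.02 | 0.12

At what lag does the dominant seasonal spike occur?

4

The largest autocorrelation is r_4 = 0.48; the remaining lags stay at or below 0.22. The elevated value at lag 1 (0.22), dropping to 0.04 at lag 2, reflects decaying short-term dependence rather than seasonality.
The dominant spike at lag 4 indicates a seasonal period of 4.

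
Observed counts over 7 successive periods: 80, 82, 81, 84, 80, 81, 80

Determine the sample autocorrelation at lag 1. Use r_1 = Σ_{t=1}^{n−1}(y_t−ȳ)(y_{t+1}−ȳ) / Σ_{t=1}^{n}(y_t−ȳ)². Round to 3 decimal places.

Mean ȳ = (80 + 82 + 81 + 84 + 80 + 81 + 80)/7 = 81.1429
Deviations from mean: -1.1429, 0.8571, -0.1429, 2.8571, -1.1429, -0.1429, -1.1429
Σ(y_t−ȳ)(y_{t+1}−ȳ) = (-0.9796) + (-0.1224) + (-0.4082) + (-3.2653) + (0.1633) + (0.1633) = -4.4490
Denominator Σ(y_t−ȳ)² = 12.8571
r_1 = -4.4490 / 12.8571 = -0.346

-0.346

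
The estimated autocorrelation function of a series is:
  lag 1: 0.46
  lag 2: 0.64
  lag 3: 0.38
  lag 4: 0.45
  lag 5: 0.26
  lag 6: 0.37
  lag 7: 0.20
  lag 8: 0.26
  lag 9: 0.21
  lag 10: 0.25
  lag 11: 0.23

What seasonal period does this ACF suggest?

The largest autocorrelation is r_2 = 0.64; the remaining lags stay at or below 0.46.
The dominant spike at lag 2 indicates a seasonal period of 2.

2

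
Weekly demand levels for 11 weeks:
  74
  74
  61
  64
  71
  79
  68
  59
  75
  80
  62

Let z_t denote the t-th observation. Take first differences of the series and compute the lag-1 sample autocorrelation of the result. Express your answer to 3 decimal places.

-0.092

First differences Δz: 0, -13, 3, 7, 8, -11, -9, 16, 5, -18
Mean of differences = -1.2000
Numerator Σ(Δz_t−Δz̄)(Δz_{t+1}−Δz̄) = -99.2400
Denominator Σ(Δz_t−Δz̄)² = 1083.6000
r_1(Δz) = -99.2400 / 1083.6000 = -0.092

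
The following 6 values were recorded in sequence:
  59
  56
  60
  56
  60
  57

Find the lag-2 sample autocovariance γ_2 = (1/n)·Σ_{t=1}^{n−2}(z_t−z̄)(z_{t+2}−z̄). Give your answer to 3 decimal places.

2.000

Mean z̄ = (59 + 56 + 60 + 56 + 60 + 57)/6 = 58.0000
Σ_{t=1}^{4}(z_t−z̄)(z_{t+2}−z̄) = 12.0000
γ_2 = 12.0000 / 6 = 2.000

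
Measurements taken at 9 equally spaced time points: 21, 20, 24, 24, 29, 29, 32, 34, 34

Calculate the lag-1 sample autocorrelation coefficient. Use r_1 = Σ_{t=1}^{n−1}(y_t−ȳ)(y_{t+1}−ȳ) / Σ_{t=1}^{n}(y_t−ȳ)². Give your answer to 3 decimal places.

0.700

Mean ȳ = (21 + 20 + 24 + 24 + 29 + 29 + 32 + 34 + 34)/9 = 27.4444
Numerator Σ_{t=1}^{8}(y_t−ȳ)(y_{t+1}−ȳ) = 162.4691
Denominator Σ(y_t−ȳ)² = 232.2222
r_1 = 162.4691 / 232.2222 = 0.700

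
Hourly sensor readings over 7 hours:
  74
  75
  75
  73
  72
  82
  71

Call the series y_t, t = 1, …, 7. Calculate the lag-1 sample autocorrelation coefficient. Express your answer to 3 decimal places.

Mean ȳ = (74 + 75 + 75 + 73 + 72 + 82 + 71)/7 = 74.5714
Deviations from mean: -0.5714, 0.4286, 0.4286, -1.5714, -2.5714, 7.4286, -3.5714
Numerator Σ_{t=1}^{6}(y_t−ȳ)(y_{t+1}−ȳ) = -42.3265
Denominator Σ(y_t−ȳ)² = 77.7143
r_1 = -42.3265 / 77.7143 = -0.545

-0.545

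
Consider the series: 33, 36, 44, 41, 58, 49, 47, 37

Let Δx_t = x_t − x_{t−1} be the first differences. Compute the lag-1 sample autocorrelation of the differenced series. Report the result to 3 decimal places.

-0.312

First differences Δx: 3, 8, -3, 17, -9, -2, -10
Mean of differences = 0.5714
Numerator Σ(Δx_t−Δx̄)(Δx_{t+1}−Δx̄) = -172.6122
Denominator Σ(Δx_t−Δx̄)² = 553.7143
r_1(Δx) = -172.6122 / 553.7143 = -0.312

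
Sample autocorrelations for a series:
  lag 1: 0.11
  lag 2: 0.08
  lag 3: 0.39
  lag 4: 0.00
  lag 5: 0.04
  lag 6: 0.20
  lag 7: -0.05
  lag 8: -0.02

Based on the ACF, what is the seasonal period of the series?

3

The largest autocorrelation is r_3 = 0.39, with a weaker echo at lag 6 (0.20); the remaining lags stay at or below 0.11.
The dominant spike at lag 3 indicates a seasonal period of 3.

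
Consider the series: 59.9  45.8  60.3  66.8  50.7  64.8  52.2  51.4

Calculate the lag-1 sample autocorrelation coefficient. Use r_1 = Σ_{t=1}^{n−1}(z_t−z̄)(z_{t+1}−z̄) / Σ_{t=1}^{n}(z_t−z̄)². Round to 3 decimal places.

Mean z̄ = (59.9 + 45.8 + 60.3 + 66.8 + 50.7 + 64.8 + 52.2 + 51.4)/8 = 56.4875
Deviations from mean: 3.4125, -10.6875, 3.8125, 10.3125, -5.7875, 8.3125, -4.2875, -5.0875
Σ(z_t−z̄)(z_{t+1}−z̄) = (-36.4711) + (-40.7461) + (39.3164) + (-59.6836) + (-48.1086) + (-35.6398) + (21.8127) = -159.5202
Denominator Σ(z_t−z̄)² = 393.6088
r_1 = -159.5202 / 393.6088 = -0.405

-0.405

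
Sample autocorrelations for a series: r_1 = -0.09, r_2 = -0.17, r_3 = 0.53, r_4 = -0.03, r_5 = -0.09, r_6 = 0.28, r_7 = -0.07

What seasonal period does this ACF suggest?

The largest autocorrelation is r_3 = 0.53, with a weaker echo at lag 6 (0.28); the remaining lags stay at or below -0.03.
The dominant spike at lag 3 indicates a seasonal period of 3.

3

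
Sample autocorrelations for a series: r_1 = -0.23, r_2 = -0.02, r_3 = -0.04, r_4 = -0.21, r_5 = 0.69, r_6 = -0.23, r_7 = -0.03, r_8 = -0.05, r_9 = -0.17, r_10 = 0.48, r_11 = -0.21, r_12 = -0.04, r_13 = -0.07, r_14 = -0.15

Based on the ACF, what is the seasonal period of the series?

The largest autocorrelation is r_5 = 0.69, with a weaker echo at lag 10 (0.48); the remaining lags stay at or below -0.02.
The dominant spike at lag 5 indicates a seasonal period of 5.

5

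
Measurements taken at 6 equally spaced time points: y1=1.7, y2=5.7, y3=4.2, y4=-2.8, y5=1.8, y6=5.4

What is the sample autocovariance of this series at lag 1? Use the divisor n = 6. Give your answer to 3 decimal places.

Mean ȳ = (1.7 + 5.7 + 4.2 − 2.8 + 1.8 + 5.4)/6 = 2.6667
Σ_{t=1}^{5}(y_t−ȳ)(y_{t+1}−ȳ) = -4.2944
γ_1 = -4.2944 / 6 = -0.716

-0.716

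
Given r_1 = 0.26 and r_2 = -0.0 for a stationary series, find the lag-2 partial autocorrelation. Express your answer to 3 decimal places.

-0.073

φ_{22} = (r_2 − r_1²) / (1 − r_1²)
r_1² = (0.26)² = 0.0676
Numerator = -0.0 − 0.0676 = -0.0676; denominator = 1 − 0.0676 = 0.9324
φ_{22} = -0.0676 / 0.9324 = -0.073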